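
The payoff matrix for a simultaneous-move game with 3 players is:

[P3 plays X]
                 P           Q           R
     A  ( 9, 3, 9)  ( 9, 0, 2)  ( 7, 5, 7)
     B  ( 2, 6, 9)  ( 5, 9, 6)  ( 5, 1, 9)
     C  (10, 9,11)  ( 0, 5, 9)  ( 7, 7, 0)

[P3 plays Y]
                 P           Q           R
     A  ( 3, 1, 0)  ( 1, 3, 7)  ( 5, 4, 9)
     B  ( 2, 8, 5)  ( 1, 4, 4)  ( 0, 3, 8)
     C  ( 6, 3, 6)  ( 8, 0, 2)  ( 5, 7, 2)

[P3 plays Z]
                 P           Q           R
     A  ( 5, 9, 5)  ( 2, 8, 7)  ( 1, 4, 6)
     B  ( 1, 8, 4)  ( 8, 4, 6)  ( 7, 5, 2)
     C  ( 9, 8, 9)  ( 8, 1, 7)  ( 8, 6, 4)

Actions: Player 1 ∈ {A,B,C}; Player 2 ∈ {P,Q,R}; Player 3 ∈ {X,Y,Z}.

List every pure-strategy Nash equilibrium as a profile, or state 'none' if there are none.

(A,P,X): not NE [P1→C gives 10>9; P2→R gives 5>3]
(A,P,Y): not NE [P1→C gives 6>3; P2→R gives 4>1; P3→X gives 9>0]
(A,P,Z): not NE [P1→C gives 9>5; P3→X gives 9>5]
(A,Q,X): not NE [P2→R gives 5>0; P3→Z gives 7>2]
(A,Q,Y): not NE [P1→C gives 8>1; P2→R gives 4>3]
(A,Q,Z): not NE [P1→C gives 8>2; P2→P gives 9>8]
(A,R,X): not NE [P3→Y gives 9>7]
(A,R,Y): NE
(A,R,Z): not NE [P1→C gives 8>1; P2→P gives 9>4; P3→Y gives 9>6]
(B,P,X): not NE [P1→C gives 10>2; P2→Q gives 9>6]
(B,P,Y): not NE [P1→C gives 6>2; P3→X gives 9>5]
(B,P,Z): not NE [P1→C gives 9>1; P3→X gives 9>4]
(B,Q,X): not NE [P1→A gives 9>5]
(B,Q,Y): not NE [P1→C gives 8>1; P2→P gives 8>4; P3→Z gives 6>4]
(B,Q,Z): not NE [P2→P gives 8>4]
(B,R,X): not NE [P1→C gives 7>5; P2→Q gives 9>1]
(B,R,Y): not NE [P1→C gives 5>0; P2→P gives 8>3; P3→X gives 9>8]
(B,R,Z): not NE [P1→C gives 8>7; P2→P gives 8>5; P3→X gives 9>2]
(C,P,X): NE
(C,P,Y): not NE [P2→R gives 7>3; P3→X gives 11>6]
(C,P,Z): not NE [P3→X gives 11>9]
(C,Q,X): not NE [P1→A gives 9>0; P2→P gives 9>5]
(C,Q,Y): not NE [P2→R gives 7>0; P3→X gives 9>2]
(C,Q,Z): not NE [P2→P gives 8>1; P3→X gives 9>7]
(C,R,X): not NE [P2→P gives 9>7; P3→Z gives 4>0]
(C,R,Y): not NE [P3→Z gives 4>2]
(C,R,Z): not NE [P2→P gives 8>6]

NE set: (A,R,Y), (C,P,X)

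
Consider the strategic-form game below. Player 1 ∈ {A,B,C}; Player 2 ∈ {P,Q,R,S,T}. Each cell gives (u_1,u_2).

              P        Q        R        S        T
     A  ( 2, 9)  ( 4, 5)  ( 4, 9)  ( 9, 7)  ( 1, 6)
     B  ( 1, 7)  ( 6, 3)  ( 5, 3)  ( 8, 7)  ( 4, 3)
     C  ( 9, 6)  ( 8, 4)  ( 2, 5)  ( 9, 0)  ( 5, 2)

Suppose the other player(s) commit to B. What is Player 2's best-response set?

u_2(P vs B) = 7
u_2(Q vs B) = 3
u_2(R vs B) = 3
u_2(S vs B) = 7
u_2(T vs B) = 3
max payoff 7 at {P,S}

BR_2 = {P,S}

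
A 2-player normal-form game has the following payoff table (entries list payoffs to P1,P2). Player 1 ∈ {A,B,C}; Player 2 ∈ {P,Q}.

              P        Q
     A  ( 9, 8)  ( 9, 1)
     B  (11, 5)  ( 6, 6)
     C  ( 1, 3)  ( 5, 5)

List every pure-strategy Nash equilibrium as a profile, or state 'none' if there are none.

PSNE: ∅

(A,P): not NE [P1→B gives 11>9]
(A,Q): not NE [P2→P gives 8>1]
(B,P): not NE [P2→Q gives 6>5]
(B,Q): not NE [P1→A gives 9>6]
(C,P): not NE [P1→B gives 11>1; P2→Q gives 5>3]
(C,Q): not NE [P1→A gives 9>5]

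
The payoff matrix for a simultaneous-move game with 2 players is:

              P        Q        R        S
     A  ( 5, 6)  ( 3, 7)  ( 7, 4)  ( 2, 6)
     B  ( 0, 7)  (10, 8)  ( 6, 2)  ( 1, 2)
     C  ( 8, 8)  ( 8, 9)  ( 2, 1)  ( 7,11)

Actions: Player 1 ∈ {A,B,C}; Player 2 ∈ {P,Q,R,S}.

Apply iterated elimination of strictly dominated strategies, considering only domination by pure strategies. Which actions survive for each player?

P2 drop P (Q beats it: A:7>6 B:8>7 C:9>8)
P2 drop R (Q beats it: A:7>4 B:8>2 C:9>1)
P1 drop A (C beats it: Q:8>3 S:7>2)
P1→{B,C} P2→{Q,S}

Remaining: P1:{B,C} P2:{Q,S}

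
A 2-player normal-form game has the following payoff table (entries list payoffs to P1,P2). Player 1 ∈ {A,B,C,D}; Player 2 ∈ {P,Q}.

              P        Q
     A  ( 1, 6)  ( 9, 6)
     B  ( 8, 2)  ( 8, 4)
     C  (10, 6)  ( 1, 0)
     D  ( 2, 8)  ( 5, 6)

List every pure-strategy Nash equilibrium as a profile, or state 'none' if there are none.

(A,P): not NE [P1→C gives 10>1]
(A,Q): NE
(B,P): not NE [P1→C gives 10>8; P2→Q gives 4>2]
(B,Q): not NE [P1→A gives 9>8]
(C,P): NE
(C,Q): not NE [P1→A gives 9>1; P2→P gives 6>0]
(D,P): not NE [P1→C gives 10>2]
(D,Q): not NE [P1→A gives 9>5; P2→P gives 8>6]

PSNE = {(A,Q), (C,P)}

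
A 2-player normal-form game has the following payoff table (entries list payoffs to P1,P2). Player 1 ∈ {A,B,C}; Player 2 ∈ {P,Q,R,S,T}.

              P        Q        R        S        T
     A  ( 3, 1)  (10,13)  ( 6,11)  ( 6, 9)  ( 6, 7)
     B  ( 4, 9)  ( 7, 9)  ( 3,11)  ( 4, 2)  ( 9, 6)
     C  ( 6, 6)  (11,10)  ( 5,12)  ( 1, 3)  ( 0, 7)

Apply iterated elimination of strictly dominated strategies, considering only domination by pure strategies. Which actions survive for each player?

Survivors P1:{A,C} P2:{Q,R}

P2 drop P (R beats it: A:11>1 B:11>9 C:12>6)
P2 drop S (Q beats it: A:13>9 B:9>2 C:10>3)
P2 drop T (Q beats it: A:13>7 B:9>6 C:10>7)
P1 drop B (A beats it: Q:10>7 R:6>3)
P1→{A,C} P2→{Q,R}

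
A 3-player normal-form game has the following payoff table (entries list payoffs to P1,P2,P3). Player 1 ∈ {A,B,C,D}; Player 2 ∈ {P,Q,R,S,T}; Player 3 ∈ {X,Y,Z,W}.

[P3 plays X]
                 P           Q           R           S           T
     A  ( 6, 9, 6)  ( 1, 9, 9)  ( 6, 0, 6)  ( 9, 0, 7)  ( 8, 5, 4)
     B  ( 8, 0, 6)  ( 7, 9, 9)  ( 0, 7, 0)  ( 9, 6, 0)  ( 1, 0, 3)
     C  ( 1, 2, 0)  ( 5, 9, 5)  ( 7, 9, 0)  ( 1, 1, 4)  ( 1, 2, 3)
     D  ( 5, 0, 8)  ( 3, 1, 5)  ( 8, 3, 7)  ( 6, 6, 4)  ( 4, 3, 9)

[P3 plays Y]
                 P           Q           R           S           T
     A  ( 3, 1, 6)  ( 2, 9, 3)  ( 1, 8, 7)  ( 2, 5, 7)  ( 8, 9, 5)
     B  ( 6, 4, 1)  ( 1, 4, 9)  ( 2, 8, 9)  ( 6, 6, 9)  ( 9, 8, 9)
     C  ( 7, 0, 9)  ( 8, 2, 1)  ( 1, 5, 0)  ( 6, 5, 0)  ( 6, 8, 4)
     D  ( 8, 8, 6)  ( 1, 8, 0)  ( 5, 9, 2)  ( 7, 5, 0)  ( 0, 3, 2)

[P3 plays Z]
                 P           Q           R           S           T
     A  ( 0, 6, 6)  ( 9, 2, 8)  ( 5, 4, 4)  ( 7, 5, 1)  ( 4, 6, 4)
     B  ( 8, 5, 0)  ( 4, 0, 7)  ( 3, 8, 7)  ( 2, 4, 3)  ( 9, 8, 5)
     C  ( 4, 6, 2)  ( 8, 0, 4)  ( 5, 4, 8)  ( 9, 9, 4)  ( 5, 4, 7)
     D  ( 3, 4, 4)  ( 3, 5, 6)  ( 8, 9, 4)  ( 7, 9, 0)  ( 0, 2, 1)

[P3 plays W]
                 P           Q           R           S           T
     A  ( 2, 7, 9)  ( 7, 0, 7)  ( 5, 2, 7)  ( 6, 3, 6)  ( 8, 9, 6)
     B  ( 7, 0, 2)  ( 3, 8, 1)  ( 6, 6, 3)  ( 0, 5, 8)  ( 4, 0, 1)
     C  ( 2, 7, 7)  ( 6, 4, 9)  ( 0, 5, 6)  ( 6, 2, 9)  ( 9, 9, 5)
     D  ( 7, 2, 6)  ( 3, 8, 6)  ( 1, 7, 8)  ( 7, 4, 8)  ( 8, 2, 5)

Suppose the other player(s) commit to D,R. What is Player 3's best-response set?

u_3(X vs D,R) = 7
u_3(Y vs D,R) = 2
u_3(Z vs D,R) = 4
u_3(W vs D,R) = 8
max payoff 8 at {W}

BR_3 = {W}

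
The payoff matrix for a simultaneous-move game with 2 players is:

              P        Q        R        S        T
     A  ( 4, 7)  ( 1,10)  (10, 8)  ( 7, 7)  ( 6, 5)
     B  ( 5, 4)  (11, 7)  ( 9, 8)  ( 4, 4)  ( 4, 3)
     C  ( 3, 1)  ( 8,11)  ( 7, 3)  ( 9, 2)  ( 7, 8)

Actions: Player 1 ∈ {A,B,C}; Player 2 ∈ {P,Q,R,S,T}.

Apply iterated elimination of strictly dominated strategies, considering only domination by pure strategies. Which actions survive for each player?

P2 drop P (Q beats it: A:10>7 B:7>4 C:11>1)
P2 drop S (Q beats it: A:10>7 B:7>4 C:11>2)
P2 drop T (Q beats it: A:10>5 B:7>3 C:11>8)
P1 drop C (B beats it: Q:11>8 R:9>7)
P1→{A,B} P2→{Q,R}

Survivors P1:{A,B} P2:{Q,R}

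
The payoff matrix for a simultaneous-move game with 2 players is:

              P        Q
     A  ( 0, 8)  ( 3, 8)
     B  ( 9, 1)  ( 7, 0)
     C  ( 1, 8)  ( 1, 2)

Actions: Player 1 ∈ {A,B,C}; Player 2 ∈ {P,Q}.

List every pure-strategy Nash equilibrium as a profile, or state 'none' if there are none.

(A,P): not NE [P1→B gives 9>0]
(A,Q): not NE [P1→B gives 7>3]
(B,P): NE
(B,Q): not NE [P2→P gives 1>0]
(C,P): not NE [P1→B gives 9>1]
(C,Q): not NE [P1→B gives 7>1; P2→P gives 8>2]

NE set: (B,P)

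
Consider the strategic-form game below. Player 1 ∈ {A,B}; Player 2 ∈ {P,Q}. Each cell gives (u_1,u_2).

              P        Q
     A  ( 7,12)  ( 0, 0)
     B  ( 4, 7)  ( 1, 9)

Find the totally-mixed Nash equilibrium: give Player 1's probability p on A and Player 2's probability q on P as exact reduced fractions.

P1 indiff ⇒ q·7+(1-q)·0 = q·4+(1-q)·1 ⇒ q(3) = (1-q)(1) ⇒ q = 1/4
P2 indiff ⇒ p·12+(1-p)·7 = p·0+(1-p)·9 ⇒ p(12) = (1-p)(2) ⇒ p = 1/7

(p,q) = (1/7, 1/4)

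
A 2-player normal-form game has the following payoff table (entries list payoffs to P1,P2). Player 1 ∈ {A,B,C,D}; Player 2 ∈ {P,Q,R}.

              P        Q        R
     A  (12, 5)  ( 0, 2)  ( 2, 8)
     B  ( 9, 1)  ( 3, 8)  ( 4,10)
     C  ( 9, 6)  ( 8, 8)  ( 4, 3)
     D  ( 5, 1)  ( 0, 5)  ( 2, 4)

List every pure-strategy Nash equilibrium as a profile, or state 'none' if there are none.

NE set: (B,R), (C,Q)

(A,P): not NE [P2→R gives 8>5]
(A,Q): not NE [P1→C gives 8>0; P2→R gives 8>2]
(A,R): not NE [P1→C gives 4>2]
(B,P): not NE [P1→A gives 12>9; P2→R gives 10>1]
(B,Q): not NE [P1→C gives 8>3; P2→R gives 10>8]
(B,R): NE
(C,P): not NE [P1→A gives 12>9; P2→Q gives 8>6]
(C,Q): NE
(C,R): not NE [P2→Q gives 8>3]
(D,P): not NE [P1→A gives 12>5; P2→Q gives 5>1]
(D,Q): not NE [P1→C gives 8>0]
(D,R): not NE [P1→C gives 4>2; P2→Q gives 5>4]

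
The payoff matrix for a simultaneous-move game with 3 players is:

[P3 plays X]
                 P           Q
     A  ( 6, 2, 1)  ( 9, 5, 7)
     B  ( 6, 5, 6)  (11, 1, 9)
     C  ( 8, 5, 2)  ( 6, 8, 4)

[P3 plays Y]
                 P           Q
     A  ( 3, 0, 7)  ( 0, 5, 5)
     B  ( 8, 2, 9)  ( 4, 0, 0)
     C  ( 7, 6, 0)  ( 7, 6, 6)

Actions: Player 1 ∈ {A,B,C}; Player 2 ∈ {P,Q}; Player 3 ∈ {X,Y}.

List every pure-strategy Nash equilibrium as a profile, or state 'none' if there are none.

(A,P,X): not NE [P1→C gives 8>6; P2→Q gives 5>2; P3→Y gives 7>1]
(A,P,Y): not NE [P1→B gives 8>3; P2→Q gives 5>0]
(A,Q,X): not NE [P1→B gives 11>9]
(A,Q,Y): not NE [P1→C gives 7>0; P3→X gives 7>5]
(B,P,X): not NE [P1→C gives 8>6; P3→Y gives 9>6]
(B,P,Y): NE
(B,Q,X): not NE [P2→P gives 5>1]
(B,Q,Y): not NE [P1→C gives 7>4; P2→P gives 2>0; P3→X gives 9>0]
(C,P,X): not NE [P2→Q gives 8>5]
(C,P,Y): not NE [P1→B gives 8>7; P3→X gives 2>0]
(C,Q,X): not NE [P1→B gives 11>6; P3→Y gives 6>4]
(C,Q,Y): NE

NE set: (B,P,Y), (C,Q,Y)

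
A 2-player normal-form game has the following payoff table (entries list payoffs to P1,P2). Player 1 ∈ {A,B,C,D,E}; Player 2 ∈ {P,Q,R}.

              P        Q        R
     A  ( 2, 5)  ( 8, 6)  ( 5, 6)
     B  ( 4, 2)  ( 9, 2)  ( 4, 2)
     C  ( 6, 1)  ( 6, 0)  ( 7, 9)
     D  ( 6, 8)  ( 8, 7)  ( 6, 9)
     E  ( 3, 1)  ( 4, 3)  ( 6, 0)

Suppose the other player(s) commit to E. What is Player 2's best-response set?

u_2(P vs E) = 1
u_2(Q vs E) = 3
u_2(R vs E) = 0
max payoff 3 at {Q}

P2 best: {Q}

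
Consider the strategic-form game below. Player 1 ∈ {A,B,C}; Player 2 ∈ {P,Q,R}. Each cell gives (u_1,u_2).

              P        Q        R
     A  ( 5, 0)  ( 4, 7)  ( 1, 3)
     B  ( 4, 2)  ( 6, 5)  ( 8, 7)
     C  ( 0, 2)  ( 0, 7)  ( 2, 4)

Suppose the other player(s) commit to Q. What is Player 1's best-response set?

u_1(A vs Q) = 4
u_1(B vs Q) = 6
u_1(C vs Q) = 0
max payoff 6 at {B}

argmax u_1 = {B}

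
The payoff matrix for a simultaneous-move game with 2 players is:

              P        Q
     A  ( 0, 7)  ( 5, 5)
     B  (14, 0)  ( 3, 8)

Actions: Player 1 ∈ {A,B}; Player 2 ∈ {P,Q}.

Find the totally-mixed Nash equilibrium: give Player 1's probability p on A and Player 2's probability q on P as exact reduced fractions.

(p,q) = (4/5, 1/8)

P1 indiff ⇒ q·0+(1-q)·5 = q·14+(1-q)·3 ⇒ q(-14) = (1-q)(-2) ⇒ q = 1/8
P2 indiff ⇒ p·7+(1-p)·0 = p·5+(1-p)·8 ⇒ p(2) = (1-p)(8) ⇒ p = 4/5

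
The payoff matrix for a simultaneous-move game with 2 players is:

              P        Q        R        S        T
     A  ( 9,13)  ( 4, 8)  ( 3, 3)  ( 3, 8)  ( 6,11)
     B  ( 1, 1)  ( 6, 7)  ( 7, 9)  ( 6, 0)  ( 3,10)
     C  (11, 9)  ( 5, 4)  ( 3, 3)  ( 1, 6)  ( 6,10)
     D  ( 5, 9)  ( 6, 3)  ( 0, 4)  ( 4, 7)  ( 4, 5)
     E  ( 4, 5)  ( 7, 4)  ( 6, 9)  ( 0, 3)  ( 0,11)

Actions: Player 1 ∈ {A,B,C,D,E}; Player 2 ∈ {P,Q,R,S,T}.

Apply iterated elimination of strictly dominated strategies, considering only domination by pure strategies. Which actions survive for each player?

Remaining: P1:{A,C} P2:{P,T}

P2 drop Q (T beats it: A:11>8 B:10>7 C:10>4 D:5>3 E:11>4)
P2 drop R (T beats it: A:11>3 B:10>9 C:10>3 D:5>4 E:11>9)
P1 drop E (A beats it: P:9>4 S:3>0 T:6>0)
P2 drop S (P beats it: A:13>8 B:1>0 C:9>6 D:9>7)
P1 drop B (A beats it: P:9>1 T:6>3)
P1 drop D (A beats it: P:9>5 T:6>4)
P1→{A,C} P2→{P,T}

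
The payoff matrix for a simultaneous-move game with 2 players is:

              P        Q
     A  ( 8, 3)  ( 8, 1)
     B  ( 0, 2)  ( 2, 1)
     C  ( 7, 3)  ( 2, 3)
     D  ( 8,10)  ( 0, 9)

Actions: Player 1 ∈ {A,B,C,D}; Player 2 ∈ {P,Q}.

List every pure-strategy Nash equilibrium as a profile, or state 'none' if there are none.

(A,P): NE
(A,Q): not NE [P2→P gives 3>1]
(B,P): not NE [P1→D gives 8>0]
(B,Q): not NE [P1→A gives 8>2; P2→P gives 2>1]
(C,P): not NE [P1→D gives 8>7]
(C,Q): not NE [P1→A gives 8>2]
(D,P): NE
(D,Q): not NE [P1→A gives 8>0; P2→P gives 10>9]

PSNE = {(A,P), (D,P)}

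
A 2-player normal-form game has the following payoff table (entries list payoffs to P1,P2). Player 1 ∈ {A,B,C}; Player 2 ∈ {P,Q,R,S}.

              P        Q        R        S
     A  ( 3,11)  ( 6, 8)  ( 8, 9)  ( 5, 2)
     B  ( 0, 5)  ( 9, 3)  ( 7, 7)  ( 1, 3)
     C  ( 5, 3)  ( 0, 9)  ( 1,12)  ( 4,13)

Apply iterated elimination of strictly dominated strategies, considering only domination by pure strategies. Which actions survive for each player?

Survivors P1:{A,C} P2:{P,R,S}

P2 drop Q (R beats it: A:9>8 B:7>3 C:12>9)
P1 drop B (A beats it: P:3>0 R:8>7 S:5>1)
P1→{A,C} P2→{P,R,S}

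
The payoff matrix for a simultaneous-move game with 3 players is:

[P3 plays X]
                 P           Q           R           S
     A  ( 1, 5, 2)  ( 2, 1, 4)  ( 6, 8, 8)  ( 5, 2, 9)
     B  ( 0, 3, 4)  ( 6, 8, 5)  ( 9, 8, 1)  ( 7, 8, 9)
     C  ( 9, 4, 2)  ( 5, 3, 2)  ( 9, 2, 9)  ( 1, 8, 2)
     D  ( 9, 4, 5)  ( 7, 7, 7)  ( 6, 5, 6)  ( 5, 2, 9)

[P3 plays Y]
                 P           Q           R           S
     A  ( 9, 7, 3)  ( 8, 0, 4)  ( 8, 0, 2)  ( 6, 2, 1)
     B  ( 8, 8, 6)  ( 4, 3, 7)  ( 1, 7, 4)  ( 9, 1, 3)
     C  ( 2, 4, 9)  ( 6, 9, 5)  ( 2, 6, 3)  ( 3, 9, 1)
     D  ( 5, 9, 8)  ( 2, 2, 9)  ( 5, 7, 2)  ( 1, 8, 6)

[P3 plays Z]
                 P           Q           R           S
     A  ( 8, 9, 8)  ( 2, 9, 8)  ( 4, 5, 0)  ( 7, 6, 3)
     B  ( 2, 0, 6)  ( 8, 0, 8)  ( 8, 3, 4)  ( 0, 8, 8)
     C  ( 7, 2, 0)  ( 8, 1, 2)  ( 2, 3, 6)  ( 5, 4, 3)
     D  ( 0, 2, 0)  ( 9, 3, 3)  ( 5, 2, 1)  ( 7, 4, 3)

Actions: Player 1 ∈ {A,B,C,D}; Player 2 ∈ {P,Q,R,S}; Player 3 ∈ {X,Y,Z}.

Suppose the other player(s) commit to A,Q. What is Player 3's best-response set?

argmax u_3 = {Z}

u_3(X vs A,Q) = 4
u_3(Y vs A,Q) = 4
u_3(Z vs A,Q) = 8
max payoff 8 at {Z}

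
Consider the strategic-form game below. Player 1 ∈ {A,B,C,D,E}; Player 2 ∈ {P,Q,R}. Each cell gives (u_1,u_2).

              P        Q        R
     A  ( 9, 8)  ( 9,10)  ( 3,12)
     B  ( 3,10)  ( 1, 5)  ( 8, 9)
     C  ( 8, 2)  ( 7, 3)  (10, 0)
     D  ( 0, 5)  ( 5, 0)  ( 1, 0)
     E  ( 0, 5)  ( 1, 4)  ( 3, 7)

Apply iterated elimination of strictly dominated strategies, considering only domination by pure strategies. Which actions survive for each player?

P1 drop B (C beats it: P:8>3 Q:7>1 R:10>8)
P1 drop D (A beats it: P:9>0 Q:9>5 R:3>1)
P1 drop E (C beats it: P:8>0 Q:7>1 R:10>3)
P2 drop P (Q beats it: A:10>8 C:3>2)
P1→{A,C} P2→{Q,R}

Remaining: P1:{A,C} P2:{Q,R}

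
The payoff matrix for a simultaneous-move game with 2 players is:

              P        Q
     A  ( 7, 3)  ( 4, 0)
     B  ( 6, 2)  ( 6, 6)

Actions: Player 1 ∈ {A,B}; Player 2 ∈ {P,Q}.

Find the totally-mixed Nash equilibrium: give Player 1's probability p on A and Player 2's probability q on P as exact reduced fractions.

P1 indiff ⇒ q·7+(1-q)·4 = q·6+(1-q)·6 ⇒ q(1) = (1-q)(2) ⇒ q = 2/3
P2 indiff ⇒ p·3+(1-p)·2 = p·0+(1-p)·6 ⇒ p(3) = (1-p)(4) ⇒ p = 4/7

P1 mixes 4/7 on A; P2 mixes 2/3 on P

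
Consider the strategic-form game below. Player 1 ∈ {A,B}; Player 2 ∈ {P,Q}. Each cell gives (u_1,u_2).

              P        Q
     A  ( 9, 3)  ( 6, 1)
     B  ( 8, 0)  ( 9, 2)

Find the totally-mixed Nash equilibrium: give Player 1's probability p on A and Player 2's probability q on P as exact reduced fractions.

P1 indiff ⇒ q·9+(1-q)·6 = q·8+(1-q)·9 ⇒ q(1) = (1-q)(3) ⇒ q = 3/4
P2 indiff ⇒ p·3+(1-p)·0 = p·1+(1-p)·2 ⇒ p(2) = (1-p)(2) ⇒ p = 1/2

(p,q) = (1/2, 3/4)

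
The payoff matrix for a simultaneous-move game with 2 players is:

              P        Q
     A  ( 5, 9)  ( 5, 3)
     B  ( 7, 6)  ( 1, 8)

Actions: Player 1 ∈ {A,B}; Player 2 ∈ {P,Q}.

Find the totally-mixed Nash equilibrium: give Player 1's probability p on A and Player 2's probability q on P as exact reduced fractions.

P1 indiff ⇒ q·5+(1-q)·5 = q·7+(1-q)·1 ⇒ q(-2) = (1-q)(-4) ⇒ q = 2/3
P2 indiff ⇒ p·9+(1-p)·6 = p·3+(1-p)·8 ⇒ p(6) = (1-p)(2) ⇒ p = 1/4

P1 mixes 1/4 on A; P2 mixes 2/3 on P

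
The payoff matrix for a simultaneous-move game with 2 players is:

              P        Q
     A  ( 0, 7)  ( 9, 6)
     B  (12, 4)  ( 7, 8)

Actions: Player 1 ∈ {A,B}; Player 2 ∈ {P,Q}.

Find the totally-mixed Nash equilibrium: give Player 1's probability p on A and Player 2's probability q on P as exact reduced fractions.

P1 indiff ⇒ q·0+(1-q)·9 = q·12+(1-q)·7 ⇒ q(-12) = (1-q)(-2) ⇒ q = 1/7
P2 indiff ⇒ p·7+(1-p)·4 = p·6+(1-p)·8 ⇒ p(1) = (1-p)(4) ⇒ p = 4/5

(p,q) = (4/5, 1/7)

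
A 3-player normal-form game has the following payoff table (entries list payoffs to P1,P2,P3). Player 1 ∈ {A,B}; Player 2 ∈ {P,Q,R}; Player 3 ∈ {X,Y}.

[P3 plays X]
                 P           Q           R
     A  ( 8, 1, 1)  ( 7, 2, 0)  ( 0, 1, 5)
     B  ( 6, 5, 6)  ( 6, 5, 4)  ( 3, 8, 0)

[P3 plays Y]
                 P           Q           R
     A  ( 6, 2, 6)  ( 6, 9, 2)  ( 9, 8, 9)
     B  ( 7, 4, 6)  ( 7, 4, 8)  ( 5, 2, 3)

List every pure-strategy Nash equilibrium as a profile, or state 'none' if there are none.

PSNE = {(B,P,Y), (B,Q,Y)}

(A,P,X): not NE [P2→Q gives 2>1; P3→Y gives 6>1]
(A,P,Y): not NE [P1→B gives 7>6; P2→Q gives 9>2]
(A,Q,X): not NE [P3→Y gives 2>0]
(A,Q,Y): not NE [P1→B gives 7>6]
(A,R,X): not NE [P1→B gives 3>0; P2→Q gives 2>1; P3→Y gives 9>5]
(A,R,Y): not NE [P2→Q gives 9>8]
(B,P,X): not NE [P1→A gives 8>6; P2→R gives 8>5]
(B,P,Y): NE
(B,Q,X): not NE [P1→A gives 7>6; P2→R gives 8>5; P3→Y gives 8>4]
(B,Q,Y): NE
(B,R,X): not NE [P3→Y gives 3>0]
(B,R,Y): not NE [P1→A gives 9>5; P2→Q gives 4>2]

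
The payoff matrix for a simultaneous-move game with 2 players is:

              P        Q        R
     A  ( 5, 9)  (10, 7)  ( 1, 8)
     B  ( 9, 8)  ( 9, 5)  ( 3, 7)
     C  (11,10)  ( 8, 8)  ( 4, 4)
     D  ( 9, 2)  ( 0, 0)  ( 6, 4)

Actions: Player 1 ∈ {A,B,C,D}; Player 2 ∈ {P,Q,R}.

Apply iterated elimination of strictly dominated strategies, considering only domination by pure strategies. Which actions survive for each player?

P2 drop Q (P beats it: A:9>7 B:8>5 C:10>8 D:2>0)
P1 drop A (B beats it: P:9>5 R:3>1)
P1 drop B (C beats it: P:11>9 R:4>3)
P1→{C,D} P2→{P,R}

Remaining: P1:{C,D} P2:{P,R}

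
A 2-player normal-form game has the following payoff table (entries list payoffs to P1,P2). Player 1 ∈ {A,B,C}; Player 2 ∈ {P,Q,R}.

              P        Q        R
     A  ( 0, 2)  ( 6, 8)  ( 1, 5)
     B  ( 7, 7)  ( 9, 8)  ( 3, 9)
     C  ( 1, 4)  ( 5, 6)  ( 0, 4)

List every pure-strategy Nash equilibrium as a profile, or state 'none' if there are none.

(A,P): not NE [P1→B gives 7>0; P2→Q gives 8>2]
(A,Q): not NE [P1→B gives 9>6]
(A,R): not NE [P1→B gives 3>1; P2→Q gives 8>5]
(B,P): not NE [P2→R gives 9>7]
(B,Q): not NE [P2→R gives 9>8]
(B,R): NE
(C,P): not NE [P1→B gives 7>1; P2→Q gives 6>4]
(C,Q): not NE [P1→B gives 9>5]
(C,R): not NE [P1→B gives 3>0; P2→Q gives 6>4]

NE set: (B,R)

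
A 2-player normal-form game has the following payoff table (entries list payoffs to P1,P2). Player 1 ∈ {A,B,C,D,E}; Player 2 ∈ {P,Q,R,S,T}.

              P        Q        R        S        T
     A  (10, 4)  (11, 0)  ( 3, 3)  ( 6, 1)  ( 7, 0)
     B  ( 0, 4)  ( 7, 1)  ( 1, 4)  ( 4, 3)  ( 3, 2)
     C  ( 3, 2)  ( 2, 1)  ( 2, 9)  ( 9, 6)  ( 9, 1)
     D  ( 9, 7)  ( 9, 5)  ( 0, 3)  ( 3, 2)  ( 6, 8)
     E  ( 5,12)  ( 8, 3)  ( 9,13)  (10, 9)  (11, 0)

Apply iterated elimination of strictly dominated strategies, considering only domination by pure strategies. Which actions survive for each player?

P1 drop B (A beats it: P:10>0 Q:11>7 R:3>1 S:6>4 T:7>3)
P1 drop C (E beats it: P:5>3 Q:8>2 R:9>2 S:10>9 T:11>9)
P1 drop D (A beats it: P:10>9 Q:11>9 R:3>0 S:6>3 T:7>6)
P2 drop Q (P beats it: A:4>0 E:12>3)
P2 drop S (P beats it: A:4>1 E:12>9)
P2 drop T (P beats it: A:4>0 E:12>0)
P1→{A,E} P2→{P,R}

Survivors P1:{A,E} P2:{P,R}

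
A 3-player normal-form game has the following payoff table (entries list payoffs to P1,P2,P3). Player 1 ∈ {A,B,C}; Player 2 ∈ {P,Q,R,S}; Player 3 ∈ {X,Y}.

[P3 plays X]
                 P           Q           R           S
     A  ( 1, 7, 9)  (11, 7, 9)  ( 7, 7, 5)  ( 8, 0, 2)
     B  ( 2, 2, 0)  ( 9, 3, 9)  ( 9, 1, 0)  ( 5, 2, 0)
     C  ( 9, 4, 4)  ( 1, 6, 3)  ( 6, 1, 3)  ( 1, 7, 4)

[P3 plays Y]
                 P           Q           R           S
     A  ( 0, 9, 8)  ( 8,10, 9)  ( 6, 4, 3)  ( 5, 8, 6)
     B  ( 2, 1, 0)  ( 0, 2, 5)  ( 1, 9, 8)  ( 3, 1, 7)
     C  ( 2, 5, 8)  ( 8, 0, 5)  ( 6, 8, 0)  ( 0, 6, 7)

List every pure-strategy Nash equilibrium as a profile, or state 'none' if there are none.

(A,P,X): not NE [P1→C gives 9>1]
(A,P,Y): not NE [P1→C gives 2>0; P2→Q gives 10>9; P3→X gives 9>8]
(A,Q,X): NE
(A,Q,Y): NE
(A,R,X): not NE [P1→B gives 9>7]
(A,R,Y): not NE [P2→Q gives 10>4; P3→X gives 5>3]
(A,S,X): not NE [P2→R gives 7>0; P3→Y gives 6>2]
(A,S,Y): not NE [P2→Q gives 10>8]
(B,P,X): not NE [P1→C gives 9>2; P2→Q gives 3>2]
(B,P,Y): not NE [P2→R gives 9>1]
(B,Q,X): not NE [P1→A gives 11>9]
(B,Q,Y): not NE [P1→C gives 8>0; P2→R gives 9>2; P3→X gives 9>5]
(B,R,X): not NE [P2→Q gives 3>1; P3→Y gives 8>0]
(B,R,Y): not NE [P1→C gives 6>1]
(B,S,X): not NE [P1→A gives 8>5; P2→Q gives 3>2; P3→Y gives 7>0]
(B,S,Y): not NE [P1→A gives 5>3; P2→R gives 9>1]
(C,P,X): not NE [P2→S gives 7>4; P3→Y gives 8>4]
(C,P,Y): not NE [P2→R gives 8>5]
(C,Q,X): not NE [P1→A gives 11>1; P2→S gives 7>6; P3→Y gives 5>3]
(C,Q,Y): not NE [P2→R gives 8>0]
(C,R,X): not NE [P1→B gives 9>6; P2→S gives 7>1]
(C,R,Y): not NE [P3→X gives 3>0]
(C,S,X): not NE [P1→A gives 8>1; P3→Y gives 7>4]
(C,S,Y): not NE [P1→A gives 5>0; P2→R gives 8>6]

NE set: (A,Q,X), (A,Q,Y)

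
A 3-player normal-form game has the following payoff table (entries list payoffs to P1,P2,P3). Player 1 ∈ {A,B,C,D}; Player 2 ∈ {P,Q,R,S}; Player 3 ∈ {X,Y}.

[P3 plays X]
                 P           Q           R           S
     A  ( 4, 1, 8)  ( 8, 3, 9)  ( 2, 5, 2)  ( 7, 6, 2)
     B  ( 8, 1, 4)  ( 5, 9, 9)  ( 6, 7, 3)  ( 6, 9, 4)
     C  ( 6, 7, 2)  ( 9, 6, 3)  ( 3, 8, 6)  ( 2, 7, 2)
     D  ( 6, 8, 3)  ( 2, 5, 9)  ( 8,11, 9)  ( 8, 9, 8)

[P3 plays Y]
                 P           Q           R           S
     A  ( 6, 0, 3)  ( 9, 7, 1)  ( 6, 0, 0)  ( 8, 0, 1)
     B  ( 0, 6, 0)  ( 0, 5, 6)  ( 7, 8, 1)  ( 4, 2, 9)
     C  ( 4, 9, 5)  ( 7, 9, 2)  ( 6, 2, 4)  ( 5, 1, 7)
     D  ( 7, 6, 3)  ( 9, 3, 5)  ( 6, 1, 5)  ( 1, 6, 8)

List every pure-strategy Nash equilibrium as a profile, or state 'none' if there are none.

(A,P,X): not NE [P1→B gives 8>4; P2→S gives 6>1]
(A,P,Y): not NE [P1→D gives 7>6; P2→Q gives 7>0; P3→X gives 8>3]
(A,Q,X): not NE [P1→C gives 9>8; P2→S gives 6>3]
(A,Q,Y): not NE [P3→X gives 9>1]
(A,R,X): not NE [P1→D gives 8>2; P2→S gives 6>5]
(A,R,Y): not NE [P1→B gives 7>6; P2→Q gives 7>0; P3→X gives 2>0]
(A,S,X): not NE [P1→D gives 8>7]
(A,S,Y): not NE [P2→Q gives 7>0; P3→X gives 2>1]
(B,P,X): not NE [P2→S gives 9>1]
(B,P,Y): not NE [P1→D gives 7>0; P2→R gives 8>6; P3→X gives 4>0]
(B,Q,X): not NE [P1→C gives 9>5]
(B,Q,Y): not NE [P1→D gives 9>0; P2→R gives 8>5; P3→X gives 9>6]
(B,R,X): not NE [P1→D gives 8>6; P2→S gives 9>7]
(B,R,Y): not NE [P3→X gives 3>1]
(B,S,X): not NE [P1→D gives 8>6; P3→Y gives 9>4]
(B,S,Y): not NE [P1→A gives 8>4; P2→R gives 8>2]
(C,P,X): not NE [P1→B gives 8>6; P2→R gives 8>7; P3→Y gives 5>2]
(C,P,Y): not NE [P1→D gives 7>4]
(C,Q,X): not NE [P2→R gives 8>6]
(C,Q,Y): not NE [P1→D gives 9>7; P3→X gives 3>2]
(C,R,X): not NE [P1→D gives 8>3]
(C,R,Y): not NE [P1→B gives 7>6; P2→Q gives 9>2; P3→X gives 6>4]
(C,S,X): not NE [P1→D gives 8>2; P2→R gives 8>7; P3→Y gives 7>2]
(C,S,Y): not NE [P1→A gives 8>5; P2→Q gives 9>1]
(D,P,X): not NE [P1→B gives 8>6; P2→R gives 11>8]
(D,P,Y): NE
(D,Q,X): not NE [P1→C gives 9>2; P2→R gives 11>5]
(D,Q,Y): not NE [P2→S gives 6>3; P3→X gives 9>5]
(D,R,X): NE
(D,R,Y): not NE [P1→B gives 7>6; P2→S gives 6>1; P3→X gives 9>5]
(D,S,X): not NE [P2→R gives 11>9]
(D,S,Y): not NE [P1→A gives 8>1]

NE set: (D,P,Y), (D,R,X)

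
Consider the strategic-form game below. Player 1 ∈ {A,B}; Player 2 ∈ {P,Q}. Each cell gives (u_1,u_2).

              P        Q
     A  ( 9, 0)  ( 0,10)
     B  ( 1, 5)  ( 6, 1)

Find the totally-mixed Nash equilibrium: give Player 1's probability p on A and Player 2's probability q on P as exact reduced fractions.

P1 mixes 2/7 on A; P2 mixes 3/7 on P

P1 indiff ⇒ q·9+(1-q)·0 = q·1+(1-q)·6 ⇒ q(8) = (1-q)(6) ⇒ q = 3/7
P2 indiff ⇒ p·0+(1-p)·5 = p·10+(1-p)·1 ⇒ p(-10) = (1-p)(-4) ⇒ p = 2/7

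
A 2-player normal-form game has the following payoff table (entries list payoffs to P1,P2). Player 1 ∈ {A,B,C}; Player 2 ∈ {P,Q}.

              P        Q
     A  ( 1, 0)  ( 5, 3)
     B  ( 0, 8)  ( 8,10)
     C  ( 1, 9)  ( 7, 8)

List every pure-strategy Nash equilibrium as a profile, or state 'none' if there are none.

Nash profiles: (B,Q), (C,P)

(A,P): not NE [P2→Q gives 3>0]
(A,Q): not NE [P1→B gives 8>5]
(B,P): not NE [P1→C gives 1>0; P2→Q gives 10>8]
(B,Q): NE
(C,P): NE
(C,Q): not NE [P1→B gives 8>7; P2→P gives 9>8]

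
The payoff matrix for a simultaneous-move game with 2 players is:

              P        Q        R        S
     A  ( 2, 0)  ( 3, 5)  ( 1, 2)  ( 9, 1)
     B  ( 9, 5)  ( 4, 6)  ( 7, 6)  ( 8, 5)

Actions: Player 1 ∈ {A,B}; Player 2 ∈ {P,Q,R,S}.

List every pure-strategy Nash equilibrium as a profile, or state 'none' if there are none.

NE set: (B,Q), (B,R)

(A,P): not NE [P1→B gives 9>2; P2→Q gives 5>0]
(A,Q): not NE [P1→B gives 4>3]
(A,R): not NE [P1→B gives 7>1; P2→Q gives 5>2]
(A,S): not NE [P2→Q gives 5>1]
(B,P): not NE [P2→R gives 6>5]
(B,Q): NE
(B,R): NE
(B,S): not NE [P1→A gives 9>8; P2→R gives 6>5]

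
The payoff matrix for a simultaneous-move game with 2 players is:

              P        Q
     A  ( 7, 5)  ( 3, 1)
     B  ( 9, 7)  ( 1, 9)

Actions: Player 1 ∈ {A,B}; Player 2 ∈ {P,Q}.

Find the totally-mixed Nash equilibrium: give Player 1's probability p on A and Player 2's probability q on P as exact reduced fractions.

P1 indiff ⇒ q·7+(1-q)·3 = q·9+(1-q)·1 ⇒ q(-2) = (1-q)(-2) ⇒ q = 1/2
P2 indiff ⇒ p·5+(1-p)·7 = p·1+(1-p)·9 ⇒ p(4) = (1-p)(2) ⇒ p = 1/3

(p,q) = (1/3, 1/2)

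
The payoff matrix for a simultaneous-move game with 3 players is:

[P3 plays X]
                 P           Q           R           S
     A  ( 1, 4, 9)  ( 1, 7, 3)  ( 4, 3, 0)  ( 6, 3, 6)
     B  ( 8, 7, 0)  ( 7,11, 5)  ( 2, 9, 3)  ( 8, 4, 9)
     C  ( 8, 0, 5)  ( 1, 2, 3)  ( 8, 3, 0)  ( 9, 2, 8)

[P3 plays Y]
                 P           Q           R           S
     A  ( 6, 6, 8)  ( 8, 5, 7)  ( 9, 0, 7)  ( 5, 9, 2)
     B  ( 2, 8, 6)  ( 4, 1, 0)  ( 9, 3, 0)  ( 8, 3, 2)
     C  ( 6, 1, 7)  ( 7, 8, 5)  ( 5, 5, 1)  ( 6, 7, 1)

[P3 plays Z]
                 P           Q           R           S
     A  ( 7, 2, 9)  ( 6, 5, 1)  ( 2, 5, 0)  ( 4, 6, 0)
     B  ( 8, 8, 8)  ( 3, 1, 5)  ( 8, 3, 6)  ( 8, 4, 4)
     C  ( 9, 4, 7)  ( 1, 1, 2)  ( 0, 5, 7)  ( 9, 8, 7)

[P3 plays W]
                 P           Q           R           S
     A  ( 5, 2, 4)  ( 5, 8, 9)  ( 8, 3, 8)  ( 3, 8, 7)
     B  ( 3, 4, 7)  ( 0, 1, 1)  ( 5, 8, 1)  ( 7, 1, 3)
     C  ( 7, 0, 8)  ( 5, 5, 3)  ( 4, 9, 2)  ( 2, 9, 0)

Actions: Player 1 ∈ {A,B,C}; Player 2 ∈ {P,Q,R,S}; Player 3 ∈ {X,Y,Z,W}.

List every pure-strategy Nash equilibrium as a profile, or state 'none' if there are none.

NE set: (A,Q,W), (B,Q,X)

(A,P,X): not NE [P1→C gives 8>1; P2→Q gives 7>4]
(A,P,Y): not NE [P2→S gives 9>6; P3→Z gives 9>8]
(A,P,Z): not NE [P1→C gives 9>7; P2→S gives 6>2]
(A,P,W): not NE [P1→C gives 7>5; P2→S gives 8>2; P3→Z gives 9>4]
(A,Q,X): not NE [P1→B gives 7>1; P3→W gives 9>3]
(A,Q,Y): not NE [P2→S gives 9>5; P3→W gives 9>7]
(A,Q,Z): not NE [P2→S gives 6>5; P3→W gives 9>1]
(A,Q,W): NE
(A,R,X): not NE [P1→C gives 8>4; P2→Q gives 7>3; P3→W gives 8>0]
(A,R,Y): not NE [P2→S gives 9>0; P3→W gives 8>7]
(A,R,Z): not NE [P1→B gives 8>2; P2→S gives 6>5; P3→W gives 8>0]
(A,R,W): not NE [P2→S gives 8>3]
(A,S,X): not NE [P1→C gives 9>6; P2→Q gives 7>3; P3→W gives 7>6]
(A,S,Y): not NE [P1→B gives 8>5; P3→W gives 7>2]
(A,S,Z): not NE [P1→C gives 9>4; P3→W gives 7>0]
(A,S,W): not NE [P1→B gives 7>3]
(B,P,X): not NE [P2→Q gives 11>7; P3→Z gives 8>0]
(B,P,Y): not NE [P1→C gives 6>2; P3→Z gives 8>6]
(B,P,Z): not NE [P1→C gives 9>8]
(B,P,W): not NE [P1→C gives 7>3; P2→R gives 8>4; P3→Z gives 8>7]
(B,Q,X): NE
(B,Q,Y): not NE [P1→A gives 8>4; P2→P gives 8>1; P3→Z gives 5>0]
(B,Q,Z): not NE [P1→A gives 6>3; P2→P gives 8>1]
(B,Q,W): not NE [P1→C gives 5>0; P2→R gives 8>1; P3→Z gives 5>1]
(B,R,X): not NE [P1→C gives 8>2; P2→Q gives 11>9; P3→Z gives 6>3]
(B,R,Y): not NE [P2→P gives 8>3; P3→Z gives 6>0]
(B,R,Z): not NE [P2→P gives 8>3]
(B,R,W): not NE [P1→A gives 8>5; P3→Z gives 6>1]
(B,S,X): not NE [P1→C gives 9>8; P2→Q gives 11>4]
(B,S,Y): not NE [P2→P gives 8>3; P3→X gives 9>2]
(B,S,Z): not NE [P1→C gives 9>8; P2→P gives 8>4; P3→X gives 9>4]
(B,S,W): not NE [P2→R gives 8>1; P3→X gives 9>3]
(C,P,X): not NE [P2→R gives 3>0; P3→W gives 8>5]
(C,P,Y): not NE [P2→Q gives 8>1; P3→W gives 8>7]
(C,P,Z): not NE [P2→S gives 8>4; P3→W gives 8>7]
(C,P,W): not NE [P2→S gives 9>0]
(C,Q,X): not NE [P1→B gives 7>1; P2→R gives 3>2; P3→Y gives 5>3]
(C,Q,Y): not NE [P1→A gives 8>7]
(C,Q,Z): not NE [P1→A gives 6>1; P2→S gives 8>1; P3→Y gives 5>2]
(C,Q,W): not NE [P2→S gives 9>5; P3→Y gives 5>3]
(C,R,X): not NE [P3→Z gives 7>0]
(C,R,Y): not NE [P1→B gives 9>5; P2→Q gives 8>5; P3→Z gives 7>1]
(C,R,Z): not NE [P1→B gives 8>0; P2→S gives 8>5]
(C,R,W): not NE [P1→A gives 8>4; P3→Z gives 7>2]
(C,S,X): not NE [P2→R gives 3>2]
(C,S,Y): not NE [P1→B gives 8>6; P2→Q gives 8>7; P3→X gives 8>1]
(C,S,Z): not NE [P3→X gives 8>7]
(C,S,W): not NE [P1→B gives 7>2; P3→X gives 8>0]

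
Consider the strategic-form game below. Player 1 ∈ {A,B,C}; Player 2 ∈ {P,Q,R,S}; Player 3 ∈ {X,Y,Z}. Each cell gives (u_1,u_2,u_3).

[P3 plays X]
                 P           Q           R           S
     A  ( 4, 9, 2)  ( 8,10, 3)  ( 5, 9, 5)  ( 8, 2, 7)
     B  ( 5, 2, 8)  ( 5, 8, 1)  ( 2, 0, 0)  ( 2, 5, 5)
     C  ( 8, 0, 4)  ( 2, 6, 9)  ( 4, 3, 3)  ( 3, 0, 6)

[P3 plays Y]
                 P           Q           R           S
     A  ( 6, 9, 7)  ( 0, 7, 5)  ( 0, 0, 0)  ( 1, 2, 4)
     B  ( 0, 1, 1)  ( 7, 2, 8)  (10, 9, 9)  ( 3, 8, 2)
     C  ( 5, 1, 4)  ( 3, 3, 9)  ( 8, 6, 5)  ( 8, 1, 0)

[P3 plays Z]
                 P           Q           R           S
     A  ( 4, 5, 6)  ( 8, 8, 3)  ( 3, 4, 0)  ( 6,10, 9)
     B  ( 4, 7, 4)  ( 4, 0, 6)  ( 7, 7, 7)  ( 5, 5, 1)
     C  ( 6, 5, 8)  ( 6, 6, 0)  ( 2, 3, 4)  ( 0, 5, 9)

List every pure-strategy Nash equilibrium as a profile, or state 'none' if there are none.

(A,P,X): not NE [P1→C gives 8>4; P2→Q gives 10>9; P3→Y gives 7>2]
(A,P,Y): NE
(A,P,Z): not NE [P1→C gives 6>4; P2→S gives 10>5; P3→Y gives 7>6]
(A,Q,X): not NE [P3→Y gives 5>3]
(A,Q,Y): not NE [P1→B gives 7>0; P2→P gives 9>7]
(A,Q,Z): not NE [P2→S gives 10>8; P3→Y gives 5>3]
(A,R,X): not NE [P2→Q gives 10>9]
(A,R,Y): not NE [P1→B gives 10>0; P2→P gives 9>0; P3→X gives 5>0]
(A,R,Z): not NE [P1→B gives 7>3; P2→S gives 10>4; P3→X gives 5>0]
(A,S,X): not NE [P2→Q gives 10>2; P3→Z gives 9>7]
(A,S,Y): not NE [P1→C gives 8>1; P2→P gives 9>2; P3→Z gives 9>4]
(A,S,Z): NE
(B,P,X): not NE [P1→C gives 8>5; P2→Q gives 8>2]
(B,P,Y): not NE [P1→A gives 6>0; P2→R gives 9>1; P3→X gives 8>1]
(B,P,Z): not NE [P1→C gives 6>4; P3→X gives 8>4]
(B,Q,X): not NE [P1→A gives 8>5; P3→Y gives 8>1]
(B,Q,Y): not NE [P2→R gives 9>2]
(B,Q,Z): not NE [P1→A gives 8>4; P2→R gives 7>0; P3→Y gives 8>6]
(B,R,X): not NE [P1→A gives 5>2; P2→Q gives 8>0; P3→Y gives 9>0]
(B,R,Y): NE
(B,R,Z): not NE [P3→Y gives 9>7]
(B,S,X): not NE [P1→A gives 8>2; P2→Q gives 8>5]
(B,S,Y): not NE [P1→C gives 8>3; P2→R gives 9>8; P3→X gives 5>2]
(B,S,Z): not NE [P1→A gives 6>5; P2→R gives 7>5; P3→X gives 5>1]
(C,P,X): not NE [P2→Q gives 6>0; P3→Z gives 8>4]
(C,P,Y): not NE [P1→A gives 6>5; P2→R gives 6>1; P3→Z gives 8>4]
(C,P,Z): not NE [P2→Q gives 6>5]
(C,Q,X): not NE [P1→A gives 8>2]
(C,Q,Y): not NE [P1→B gives 7>3; P2→R gives 6>3]
(C,Q,Z): not NE [P1→A gives 8>6; P3→Y gives 9>0]
(C,R,X): not NE [P1→A gives 5>4; P2→Q gives 6>3; P3→Y gives 5>3]
(C,R,Y): not NE [P1→B gives 10>8]
(C,R,Z): not NE [P1→B gives 7>2; P2→Q gives 6>3; P3→Y gives 5>4]
(C,S,X): not NE [P1→A gives 8>3; P2→Q gives 6>0; P3→Z gives 9>6]
(C,S,Y): not NE [P2→R gives 6>1; P3→Z gives 9>0]
(C,S,Z): not NE [P1→A gives 6>0; P2→Q gives 6>5]

PSNE = {(A,P,Y), (A,S,Z), (B,R,Y)}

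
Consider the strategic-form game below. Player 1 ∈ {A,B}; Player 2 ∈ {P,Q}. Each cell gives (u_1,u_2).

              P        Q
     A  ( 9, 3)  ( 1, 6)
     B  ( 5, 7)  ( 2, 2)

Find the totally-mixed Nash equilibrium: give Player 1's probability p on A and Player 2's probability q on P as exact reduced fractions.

(p,q) = (5/8, 1/5)

P1 indiff ⇒ q·9+(1-q)·1 = q·5+(1-q)·2 ⇒ q(4) = (1-q)(1) ⇒ q = 1/5
P2 indiff ⇒ p·3+(1-p)·7 = p·6+(1-p)·2 ⇒ p(-3) = (1-p)(-5) ⇒ p = 5/8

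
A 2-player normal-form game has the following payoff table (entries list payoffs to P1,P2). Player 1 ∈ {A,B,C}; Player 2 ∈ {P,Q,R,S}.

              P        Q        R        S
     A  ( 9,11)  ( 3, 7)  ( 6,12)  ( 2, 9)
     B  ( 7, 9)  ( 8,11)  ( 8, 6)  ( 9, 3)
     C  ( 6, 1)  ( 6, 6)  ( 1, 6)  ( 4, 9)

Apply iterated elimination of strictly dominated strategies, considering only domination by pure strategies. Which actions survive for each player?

P1 drop C (B beats it: P:7>6 Q:8>6 R:8>1 S:9>4)
P2 drop S (P beats it: A:11>9 B:9>3)
P1→{A,B} P2→{P,Q,R}

IESDS → P1:{A,B} P2:{P,Q,R}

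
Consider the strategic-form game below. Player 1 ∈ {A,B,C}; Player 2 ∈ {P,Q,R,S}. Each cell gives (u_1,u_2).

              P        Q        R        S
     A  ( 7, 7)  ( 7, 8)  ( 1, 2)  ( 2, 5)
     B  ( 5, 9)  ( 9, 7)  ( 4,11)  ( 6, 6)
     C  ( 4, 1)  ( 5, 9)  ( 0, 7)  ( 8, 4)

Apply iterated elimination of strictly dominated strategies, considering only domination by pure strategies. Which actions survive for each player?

Survivors P1:{A,B} P2:{P,Q,R}

P2 drop S (Q beats it: A:8>5 B:7>6 C:9>4)
P1 drop C (A beats it: P:7>4 Q:7>5 R:1>0)
P1→{A,B} P2→{P,Q,R}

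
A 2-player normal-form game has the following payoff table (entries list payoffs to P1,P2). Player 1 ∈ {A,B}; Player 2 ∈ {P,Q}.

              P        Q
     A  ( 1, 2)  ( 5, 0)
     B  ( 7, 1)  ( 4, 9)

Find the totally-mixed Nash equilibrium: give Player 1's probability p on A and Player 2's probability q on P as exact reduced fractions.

P1 mixes 4/5 on A; P2 mixes 1/7 on P

P1 indiff ⇒ q·1+(1-q)·5 = q·7+(1-q)·4 ⇒ q(-6) = (1-q)(-1) ⇒ q = 1/7
P2 indiff ⇒ p·2+(1-p)·1 = p·0+(1-p)·9 ⇒ p(2) = (1-p)(8) ⇒ p = 4/5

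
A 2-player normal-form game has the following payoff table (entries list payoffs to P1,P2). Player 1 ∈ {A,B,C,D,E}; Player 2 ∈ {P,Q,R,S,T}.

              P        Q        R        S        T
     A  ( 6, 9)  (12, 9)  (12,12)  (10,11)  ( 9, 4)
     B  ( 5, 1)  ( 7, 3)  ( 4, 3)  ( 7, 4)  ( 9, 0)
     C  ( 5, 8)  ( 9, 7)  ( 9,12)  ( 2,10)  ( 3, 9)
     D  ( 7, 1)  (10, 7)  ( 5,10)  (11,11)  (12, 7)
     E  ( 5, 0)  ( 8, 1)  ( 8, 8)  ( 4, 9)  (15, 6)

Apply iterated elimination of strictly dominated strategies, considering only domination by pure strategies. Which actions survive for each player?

Remaining: P1:{A,D} P2:{R,S}

P1 drop B (D beats it: P:7>5 Q:10>7 R:5>4 S:11>7 T:12>9)
P1 drop C (A beats it: P:6>5 Q:12>9 R:12>9 S:10>2 T:9>3)
P2 drop P (R beats it: A:12>9 D:10>1 E:8>0)
P2 drop Q (R beats it: A:12>9 D:10>7 E:8>1)
P2 drop T (R beats it: A:12>4 D:10>7 E:8>6)
P1 drop E (A beats it: R:12>8 S:10>4)
P1→{A,D} P2→{R,S}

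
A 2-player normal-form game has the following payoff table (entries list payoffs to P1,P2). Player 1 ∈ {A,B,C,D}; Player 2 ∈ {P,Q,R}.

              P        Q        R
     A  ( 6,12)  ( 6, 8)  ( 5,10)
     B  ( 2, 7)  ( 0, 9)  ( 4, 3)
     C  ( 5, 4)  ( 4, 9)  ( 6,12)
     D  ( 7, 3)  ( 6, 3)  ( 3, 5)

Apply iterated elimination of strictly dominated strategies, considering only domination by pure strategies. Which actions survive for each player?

P1 drop B (A beats it: P:6>2 Q:6>0 R:5>4)
P2 drop Q (R beats it: A:10>8 C:12>9 D:5>3)
P1→{A,C,D} P2→{P,R}

IESDS → P1:{A,C,D} P2:{P,R}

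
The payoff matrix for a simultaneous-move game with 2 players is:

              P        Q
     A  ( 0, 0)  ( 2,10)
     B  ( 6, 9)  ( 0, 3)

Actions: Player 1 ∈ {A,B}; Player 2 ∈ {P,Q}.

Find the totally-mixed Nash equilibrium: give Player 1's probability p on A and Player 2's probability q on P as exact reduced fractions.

P1 indiff ⇒ q·0+(1-q)·2 = q·6+(1-q)·0 ⇒ q(-6) = (1-q)(-2) ⇒ q = 1/4
P2 indiff ⇒ p·0+(1-p)·9 = p·10+(1-p)·3 ⇒ p(-10) = (1-p)(-6) ⇒ p = 3/8

(p,q) = (3/8, 1/4)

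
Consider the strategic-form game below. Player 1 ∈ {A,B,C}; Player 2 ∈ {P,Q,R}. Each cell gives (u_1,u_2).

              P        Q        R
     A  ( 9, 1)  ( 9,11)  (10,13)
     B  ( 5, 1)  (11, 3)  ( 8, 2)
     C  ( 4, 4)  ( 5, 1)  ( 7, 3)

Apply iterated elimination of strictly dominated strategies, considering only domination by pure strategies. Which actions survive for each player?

Survivors P1:{A,B} P2:{Q,R}

P1 drop C (A beats it: P:9>4 Q:9>5 R:10>7)
P2 drop P (Q beats it: A:11>1 B:3>1)
P1→{A,B} P2→{Q,R}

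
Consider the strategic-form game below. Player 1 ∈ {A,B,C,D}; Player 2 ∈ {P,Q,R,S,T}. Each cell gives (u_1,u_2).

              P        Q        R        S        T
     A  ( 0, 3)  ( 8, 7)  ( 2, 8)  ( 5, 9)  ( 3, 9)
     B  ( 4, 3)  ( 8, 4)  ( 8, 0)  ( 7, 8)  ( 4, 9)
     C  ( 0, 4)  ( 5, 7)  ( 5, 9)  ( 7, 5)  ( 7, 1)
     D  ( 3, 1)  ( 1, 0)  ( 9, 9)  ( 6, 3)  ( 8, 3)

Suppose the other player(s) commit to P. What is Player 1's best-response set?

u_1(A vs P) = 0
u_1(B vs P) = 4
u_1(C vs P) = 0
u_1(D vs P) = 3
max payoff 4 at {B}

argmax u_1 = {B}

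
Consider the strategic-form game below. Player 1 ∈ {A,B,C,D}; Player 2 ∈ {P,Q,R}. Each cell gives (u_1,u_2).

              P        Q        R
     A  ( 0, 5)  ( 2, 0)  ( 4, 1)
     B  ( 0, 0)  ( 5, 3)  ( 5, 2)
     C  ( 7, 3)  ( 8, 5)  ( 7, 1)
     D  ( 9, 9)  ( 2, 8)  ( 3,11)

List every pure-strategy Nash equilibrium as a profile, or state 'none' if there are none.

NE set: (C,Q)

(A,P): not NE [P1→D gives 9>0]
(A,Q): not NE [P1→C gives 8>2; P2→P gives 5>0]
(A,R): not NE [P1→C gives 7>4; P2→P gives 5>1]
(B,P): not NE [P1→D gives 9>0; P2→Q gives 3>0]
(B,Q): not NE [P1→C gives 8>5]
(B,R): not NE [P1→C gives 7>5; P2→Q gives 3>2]
(C,P): not NE [P1→D gives 9>7; P2→Q gives 5>3]
(C,Q): NE
(C,R): not NE [P2→Q gives 5>1]
(D,P): not NE [P2→R gives 11>9]
(D,Q): not NE [P1→C gives 8>2; P2→R gives 11>8]
(D,R): not NE [P1→C gives 7>3]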